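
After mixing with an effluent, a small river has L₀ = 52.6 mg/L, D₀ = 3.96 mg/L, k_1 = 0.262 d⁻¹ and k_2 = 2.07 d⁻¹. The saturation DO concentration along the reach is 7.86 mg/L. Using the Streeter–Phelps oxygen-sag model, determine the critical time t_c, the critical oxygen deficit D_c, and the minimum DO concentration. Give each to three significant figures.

t_c ≈ 0.738 d; D_c ≈ 5.49 mg/L; min DO ≈ 2.37 mg/L

With k_2/k_1 = 7.901 and 1 − D₀(k_2−k_1)/(k_1 L₀) = 0.4805,
t_c = ln(7.901 × 0.4805) / (2.07 − 0.262) = ln(3.796) / 1.808 = 1.334/1.808 = 0.7378 d.
L(t_c) = L₀ e^(−k_1 t_c) = 52.6 × 0.8242 = 43.35 mg/L, and at the critical point k_2 D_c = k_1 L, so D_c = (0.262/2.07) × 43.35 = 5.487 mg/L.
Minimum DO = C_s − D_c = 7.86 − 5.487 = 2.373 mg/L.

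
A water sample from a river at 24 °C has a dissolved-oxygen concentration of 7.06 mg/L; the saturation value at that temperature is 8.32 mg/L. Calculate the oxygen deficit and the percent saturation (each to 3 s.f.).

D = C_s − C = 8.32 − 7.06 = 1.26 mg/L.
% saturation = 7.06/8.32 × 100 = 84.9 %.

D ≈ 1.26 mg/L; 84.9 % saturation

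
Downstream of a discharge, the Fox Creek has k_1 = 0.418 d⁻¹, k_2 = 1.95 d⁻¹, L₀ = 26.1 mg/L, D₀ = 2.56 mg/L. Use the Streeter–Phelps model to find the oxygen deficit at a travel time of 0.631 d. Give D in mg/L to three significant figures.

D ≈ 4.14 mg/L

k_1 L₀/(k_2−k_1) = 0.418×26.1/(1.95−0.418) = 10.91/1.532 = 7.121 mg/L.
e^(−k_1 t) = e^(−0.418×0.6310) = 0.7682; e^(−k_2 t) = e^(−1.95×0.6310) = 0.2922.
D = 7.121 × (0.7682 − 0.2922) + 2.56 × 0.2922 = 3.390 + 0.7479 = 4.138 mg/L.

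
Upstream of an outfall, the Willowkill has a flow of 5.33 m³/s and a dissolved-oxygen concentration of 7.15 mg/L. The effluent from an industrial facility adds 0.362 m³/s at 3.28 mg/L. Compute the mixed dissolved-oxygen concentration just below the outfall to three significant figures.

6.90 mg/L

Flow-weighted mixing: C = (Q_r C_r + Q_w C_w)/(Q_r + Q_w)
= (5.33×7.15 + 0.362×3.28)/(5.33 + 0.362) = 39.30/5.692 = 6.904 mg/L.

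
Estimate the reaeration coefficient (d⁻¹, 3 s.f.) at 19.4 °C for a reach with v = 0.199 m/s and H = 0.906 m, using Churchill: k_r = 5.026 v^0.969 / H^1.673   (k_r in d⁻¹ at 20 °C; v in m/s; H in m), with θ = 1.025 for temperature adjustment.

k_r(20) = 5.026 × 0.199^0.969 / 0.906^1.673 = 5.026 × 0.2092 / 0.8478 = 1.240 d⁻¹.
k_r(19.4) = 1.240 × 1.025^(19.4−20) = 1.240 × 0.9853 = 1.222 d⁻¹.

k_r ≈ 1.22 d⁻¹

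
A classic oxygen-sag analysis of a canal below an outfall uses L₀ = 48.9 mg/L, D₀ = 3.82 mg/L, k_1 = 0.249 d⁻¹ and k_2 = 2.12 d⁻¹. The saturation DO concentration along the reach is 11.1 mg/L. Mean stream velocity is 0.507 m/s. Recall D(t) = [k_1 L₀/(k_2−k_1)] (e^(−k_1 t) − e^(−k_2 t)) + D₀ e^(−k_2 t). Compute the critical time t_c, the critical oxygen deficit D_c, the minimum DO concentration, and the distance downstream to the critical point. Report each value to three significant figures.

With k_2/k_1 = 8.514 and 1 − D₀(k_2−k_1)/(k_1 L₀) = 0.4130,
t_c = ln(8.514 × 0.4130) / (2.12 − 0.249) = ln(3.516) / 1.871 = 1.257/1.871 = 0.6721 d.
D_c = (k_1/k_2) L₀ e^(−k_1 t_c) = (0.249/2.12) × 48.9 × e^(−0.249×0.6721) = 0.1175 × 48.9 × 0.8459 = 4.858 mg/L.
Minimum DO = C_s − D_c = 11.1 − 4.858 = 6.242 mg/L.
x_c = v t_c = 0.507 m/s × 0.6721 d × 86400 s/d = 29440 m ≈ 29.4 km.

t_c ≈ 0.672 d; D_c ≈ 4.86 mg/L; min DO ≈ 6.24 mg/L; x_c ≈ 29.4 km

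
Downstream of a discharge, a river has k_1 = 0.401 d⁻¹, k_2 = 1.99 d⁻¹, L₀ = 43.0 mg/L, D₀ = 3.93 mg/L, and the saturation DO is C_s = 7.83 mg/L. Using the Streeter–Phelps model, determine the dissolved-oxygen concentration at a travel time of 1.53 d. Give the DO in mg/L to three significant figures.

k_1 L₀/(k_2−k_1) = 0.401×43.0/(1.99−0.401) = 17.24/1.589 = 10.85 mg/L.
e^(−k_1 t) = e^(−0.401×1.530) = 0.5414; e^(−k_2 t) = e^(−1.99×1.530) = 0.04761.
D = 10.85 × (0.5414 − 0.04761) + 3.93 × 0.04761 = 5.359 + 0.1871 = 5.546 mg/L.
DO = C_s − D = 7.83 − 5.546 = 2.284 mg/L.

DO ≈ 2.28 mg/L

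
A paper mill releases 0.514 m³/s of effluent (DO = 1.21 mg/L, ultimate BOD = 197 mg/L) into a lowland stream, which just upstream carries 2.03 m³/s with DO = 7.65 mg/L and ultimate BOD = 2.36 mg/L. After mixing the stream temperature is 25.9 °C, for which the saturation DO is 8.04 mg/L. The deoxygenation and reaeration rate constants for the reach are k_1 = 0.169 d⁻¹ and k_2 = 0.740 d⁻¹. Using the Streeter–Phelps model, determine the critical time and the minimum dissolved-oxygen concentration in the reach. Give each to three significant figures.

t_c ≈ 2.33 d; minimum DO ≈ 1.62 mg/L

Mixed DO = (2.03×7.65 + 0.514×1.21)/(2.03+0.514) = 16.15/2.544 = 6.349 mg/L.
Mixed L₀ = (2.03×2.36 + 0.514×197)/(2.544) = 106.0/2.544 = 41.69 mg/L.
Initial deficit D₀ = C_s − DO₀ = 8.04 − 6.349 = 1.691 mg/L.
t_c = (1/0.5710) ln[(0.740/0.169)(1 − 1.691×0.5710/(0.169×41.69))] = 1.751 × ln(3.779) = 2.328 d.
D_c = (0.169/0.740) × 41.69 × e^(−0.169×2.328) = 0.2284 × 41.69 × 0.6747 = 6.424 mg/L.
Minimum DO = 8.04 − 6.424 = 1.616 mg/L.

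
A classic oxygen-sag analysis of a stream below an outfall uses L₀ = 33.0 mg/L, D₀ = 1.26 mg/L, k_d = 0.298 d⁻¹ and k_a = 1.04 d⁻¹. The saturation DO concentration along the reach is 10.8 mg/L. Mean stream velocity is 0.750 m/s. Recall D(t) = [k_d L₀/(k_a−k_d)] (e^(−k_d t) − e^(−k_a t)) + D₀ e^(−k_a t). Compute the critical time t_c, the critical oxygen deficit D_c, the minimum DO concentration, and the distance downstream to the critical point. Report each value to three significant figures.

With k_a/k_d = 3.490 and 1 − D₀(k_a−k_d)/(k_d L₀) = 0.9049,
t_c = ln(3.490 × 0.9049) / (1.04 − 0.298) = ln(3.158) / 0.7420 = 1.150/0.7420 = 1.550 d.
L(t_c) = L₀ e^(−k_d t_c) = 33.0 × 0.6301 = 20.79 mg/L, and at the critical point k_a D_c = k_d L, so D_c = (0.298/1.04) × 20.79 = 5.958 mg/L.
Minimum DO = C_s − D_c = 10.8 − 5.958 = 4.842 mg/L.
x_c = v t_c = 0.750 m/s × 1.550 d × 86400 s/d = 100400 m ≈ 100 km.

t_c ≈ 1.55 d; D_c ≈ 5.96 mg/L; min DO ≈ 4.84 mg/L; x_c ≈ 100 km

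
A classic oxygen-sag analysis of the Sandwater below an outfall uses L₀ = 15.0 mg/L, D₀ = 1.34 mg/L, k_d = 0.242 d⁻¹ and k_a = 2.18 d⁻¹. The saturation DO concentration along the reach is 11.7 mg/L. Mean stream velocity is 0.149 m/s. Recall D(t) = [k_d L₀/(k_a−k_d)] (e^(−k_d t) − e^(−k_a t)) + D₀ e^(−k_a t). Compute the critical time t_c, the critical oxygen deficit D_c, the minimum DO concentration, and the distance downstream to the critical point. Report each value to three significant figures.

At the critical point dD/dt = 0, so k_d L₀ e^(−k_d t) = k_a D. Substituting D(t) from the Streeter–Phelps equation and solving for t gives
t_c = ln[(k_a/k_d)(1 − D₀(k_a−k_d)/(k_d L₀))] / (k_a−k_d).
Here k_a−k_d = 1.938 d⁻¹ and 1 − D₀(k_a−k_d)/(k_d L₀) = 1 − 1.34×1.938/(0.242×15.0) = 0.2846, so
t_c = ln(9.008 × 0.2846) / 1.938 = 0.9415 / 1.938 = 0.4858 d.
D_c = (k_d/k_a) L₀ e^(−k_d t_c) = (0.242/2.18) × 15.0 × e^(−0.242×0.4858) = 0.1110 × 15.0 × 0.8891 = 1.480 mg/L.
Minimum DO = C_s − D_c = 11.7 − 1.480 = 10.22 mg/L.
x_c = v t_c = 0.149 m/s × 0.4858 d × 86400 s/d = 6254 m ≈ 6.25 km.

t_c ≈ 0.486 d; D_c ≈ 1.48 mg/L; min DO ≈ 10.2 mg/L; x_c ≈ 6.25 km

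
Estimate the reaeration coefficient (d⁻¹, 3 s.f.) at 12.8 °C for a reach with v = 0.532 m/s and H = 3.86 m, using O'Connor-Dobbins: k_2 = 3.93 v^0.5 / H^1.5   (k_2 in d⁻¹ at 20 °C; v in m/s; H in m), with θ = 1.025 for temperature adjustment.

k_2 ≈ 0.316 d⁻¹

k_2(20) = 3.93 × 0.532^0.5 / 3.86^1.5 = 3.93 × 0.7294 / 7.584 = 0.3780 d⁻¹.
k_2(12.8) = 0.3780 × 1.025^(12.8−20) = 0.3780 × 0.8371 = 0.3164 d⁻¹.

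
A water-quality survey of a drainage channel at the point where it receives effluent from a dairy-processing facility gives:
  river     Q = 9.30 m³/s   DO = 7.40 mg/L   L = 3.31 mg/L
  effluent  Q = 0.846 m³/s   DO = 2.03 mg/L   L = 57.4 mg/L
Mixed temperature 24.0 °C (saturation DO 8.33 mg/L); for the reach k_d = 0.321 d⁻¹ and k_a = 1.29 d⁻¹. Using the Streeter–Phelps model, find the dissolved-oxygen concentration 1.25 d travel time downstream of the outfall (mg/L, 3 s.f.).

Mixed DO = (9.30×7.40 + 0.846×2.03)/(9.30+0.846) = 70.54/10.15 = 6.952 mg/L.
Mixed L₀ = (9.30×3.31 + 0.846×57.4)/(10.15) = 79.34/10.15 = 7.820 mg/L.
Initial deficit D₀ = C_s − DO₀ = 8.33 − 6.952 = 1.378 mg/L.
D(1.25) = [0.321×7.820/(1.29−0.321)](e^(−0.321×1.25) − e^(−1.29×1.25)) + 1.378 e^(−1.29×1.25)
= 2.591 × (0.6695 − 0.1994) + 1.378 × 0.1994 = 1.493 mg/L.
DO = 8.33 − 1.493 = 6.837 mg/L.

DO ≈ 6.84 mg/L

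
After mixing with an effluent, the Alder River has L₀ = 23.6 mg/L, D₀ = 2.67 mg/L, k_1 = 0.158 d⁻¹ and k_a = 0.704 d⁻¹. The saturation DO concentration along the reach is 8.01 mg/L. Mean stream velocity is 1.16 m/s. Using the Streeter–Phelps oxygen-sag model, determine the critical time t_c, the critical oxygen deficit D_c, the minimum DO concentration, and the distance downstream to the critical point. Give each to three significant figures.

With k_a/k_1 = 4.456 and 1 − D₀(k_a−k_1)/(k_1 L₀) = 0.6090,
t_c = ln(4.456 × 0.6090) / (0.704 − 0.158) = ln(2.714) / 0.5460 = 0.9983/0.5460 = 1.828 d.
D_c = (k_1/k_a) L₀ e^(−k_1 t_c) = (0.158/0.704) × 23.6 × e^(−0.158×1.828) = 0.2244 × 23.6 × 0.7491 = 3.968 mg/L.
Minimum DO = C_s − D_c = 8.01 − 3.968 = 4.042 mg/L.
x_c = v t_c = 1.16 m/s × 1.828 d × 86400 s/d = 183200 m ≈ 183 km.

t_c ≈ 1.83 d; D_c ≈ 3.97 mg/L; min DO ≈ 4.04 mg/L; x_c ≈ 183 km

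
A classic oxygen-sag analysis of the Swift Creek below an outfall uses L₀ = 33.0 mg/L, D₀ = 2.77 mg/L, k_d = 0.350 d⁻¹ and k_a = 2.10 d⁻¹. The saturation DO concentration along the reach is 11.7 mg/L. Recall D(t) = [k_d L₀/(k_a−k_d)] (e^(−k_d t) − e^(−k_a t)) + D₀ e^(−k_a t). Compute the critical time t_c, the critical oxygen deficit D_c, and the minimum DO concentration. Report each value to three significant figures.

t_c = [1/(k_a−k_d)] ln[(k_a/k_d)(1 − D₀(k_a−k_d)/(k_d L₀))]
= [1/(2.10−0.350)] ln[(2.10/0.350)(1 − 2.77×1.750/(0.350×33.0))]
= (1/1.750) ln[6.000 × 0.5803] = 0.5714 × ln(3.482) = 0.5714 × 1.248 = 0.7129 d.
L(t_c) = L₀ e^(−k_d t_c) = 33.0 × 0.7792 = 25.71 mg/L, and at the critical point k_a D_c = k_d L, so D_c = (0.350/2.10) × 25.71 = 4.285 mg/L.
Minimum DO = C_s − D_c = 11.7 − 4.285 = 7.415 mg/L.

t_c ≈ 0.713 d; D_c ≈ 4.29 mg/L; min DO ≈ 7.41 mg/L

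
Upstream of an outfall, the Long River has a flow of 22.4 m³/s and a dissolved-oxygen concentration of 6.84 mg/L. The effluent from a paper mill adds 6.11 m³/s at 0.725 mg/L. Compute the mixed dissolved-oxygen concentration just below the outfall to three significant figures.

Flow-weighted mixing: C = (Q_r C_r + Q_w C_w)/(Q_r + Q_w)
= (22.4×6.84 + 6.11×0.725)/(22.4 + 6.11) = 157.6/28.51 = 5.529 mg/L.

5.53 mg/L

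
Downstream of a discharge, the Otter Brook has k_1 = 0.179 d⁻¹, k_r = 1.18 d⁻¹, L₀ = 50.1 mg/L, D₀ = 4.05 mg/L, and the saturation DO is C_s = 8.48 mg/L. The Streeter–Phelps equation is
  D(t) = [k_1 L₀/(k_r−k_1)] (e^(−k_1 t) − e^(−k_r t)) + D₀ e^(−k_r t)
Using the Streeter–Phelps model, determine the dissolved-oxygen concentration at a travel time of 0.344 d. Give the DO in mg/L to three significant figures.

k_1 L₀/(k_r−k_1) = 0.179×50.1/(1.18−0.179) = 8.968/1.001 = 8.959 mg/L.
e^(−k_1 t) = e^(−0.179×0.3440) = 0.9403; e^(−k_r t) = e^(−1.18×0.3440) = 0.6664.
D = 8.959 × (0.9403 − 0.6664) + 4.05 × 0.6664 = 2.454 + 2.699 = 5.153 mg/L.
DO = C_s − D = 8.48 − 5.153 = 3.327 mg/L.

DO ≈ 3.33 mg/L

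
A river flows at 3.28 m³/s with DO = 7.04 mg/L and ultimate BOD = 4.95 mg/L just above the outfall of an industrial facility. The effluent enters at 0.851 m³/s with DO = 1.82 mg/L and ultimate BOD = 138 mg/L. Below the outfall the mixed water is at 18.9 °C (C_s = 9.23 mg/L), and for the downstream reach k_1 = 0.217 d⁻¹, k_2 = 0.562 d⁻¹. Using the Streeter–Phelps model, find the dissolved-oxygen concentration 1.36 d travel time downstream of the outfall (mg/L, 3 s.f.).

DO ≈ 2.04 mg/L

Mixed DO = (3.28×7.04 + 0.851×1.82)/(3.28+0.851) = 24.64/4.131 = 5.965 mg/L.
Mixed L₀ = (3.28×4.95 + 0.851×138)/(4.131) = 133.7/4.131 = 32.36 mg/L.
Initial deficit D₀ = C_s − DO₀ = 9.23 − 5.965 = 3.265 mg/L.
D(1.36) = [0.217×32.36/(0.562−0.217)](e^(−0.217×1.36) − e^(−0.562×1.36)) + 3.265 e^(−0.562×1.36)
= 20.35 × (0.7444 − 0.4657) + 3.265 × 0.4657 = 7.195 mg/L.
DO = 9.23 − 7.195 = 2.035 mg/L.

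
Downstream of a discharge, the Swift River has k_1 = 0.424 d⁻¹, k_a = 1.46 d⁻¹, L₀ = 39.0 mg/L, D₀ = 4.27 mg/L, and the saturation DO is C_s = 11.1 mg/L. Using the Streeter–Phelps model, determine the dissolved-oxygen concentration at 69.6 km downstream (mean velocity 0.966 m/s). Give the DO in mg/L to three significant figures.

DO ≈ 3.35 mg/L

Travel time t = x/v = 69.6 km / (0.966 m/s) = 69600 m / 0.966 m/s = 72050 s = 0.8339 d.
k_1 L₀/(k_a−k_1) = 0.424×39.0/(1.46−0.424) = 16.54/1.036 = 15.96 mg/L.
e^(−k_1 t) = e^(−0.424×0.8339) = 0.7022; e^(−k_a t) = e^(−1.46×0.8339) = 0.2960.
D = 15.96 × (0.7022 − 0.2960) + 4.27 × 0.2960 = 6.484 + 1.264 = 7.747 mg/L.
DO = C_s − D = 11.1 − 7.747 = 3.353 mg/L.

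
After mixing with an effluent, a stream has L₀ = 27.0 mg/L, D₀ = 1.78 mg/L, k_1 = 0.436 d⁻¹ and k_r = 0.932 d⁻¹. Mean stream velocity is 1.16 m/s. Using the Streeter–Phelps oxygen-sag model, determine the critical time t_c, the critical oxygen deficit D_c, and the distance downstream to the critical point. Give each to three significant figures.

t_c ≈ 1.37 d; D_c ≈ 6.94 mg/L; x_c ≈ 138 km

t_c = [1/(k_r−k_1)] ln[(k_r/k_1)(1 − D₀(k_r−k_1)/(k_1 L₀))]
= [1/(0.932−0.436)] ln[(0.932/0.436)(1 − 1.78×0.4960/(0.436×27.0))]
= (1/0.4960) ln[2.138 × 0.9250] = 2.016 × ln(1.977) = 2.016 × 0.6817 = 1.374 d.
L(t_c) = L₀ e^(−k_1 t_c) = 27.0 × 0.5492 = 14.83 mg/L, and at the critical point k_r D_c = k_1 L, so D_c = (0.436/0.932) × 14.83 = 6.937 mg/L.
x_c = v t_c = 1.16 m/s × 1.374 d × 86400 s/d = 137800 m ≈ 138 km.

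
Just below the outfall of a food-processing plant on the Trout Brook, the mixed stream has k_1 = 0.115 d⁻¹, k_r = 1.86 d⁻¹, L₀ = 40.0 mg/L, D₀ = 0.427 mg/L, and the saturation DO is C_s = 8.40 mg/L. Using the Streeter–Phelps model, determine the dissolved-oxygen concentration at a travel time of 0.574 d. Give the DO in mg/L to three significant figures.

DO ≈ 6.69 mg/L

k_1 L₀/(k_r−k_1) = 0.115×40.0/(1.86−0.115) = 4.600/1.745 = 2.636 mg/L.
e^(−k_1 t) = e^(−0.115×0.5740) = 0.9361; e^(−k_r t) = e^(−1.86×0.5740) = 0.3438.
D = 2.636 × (0.9361 − 0.3438) + 0.427 × 0.3438 = 1.561 + 0.1468 = 1.708 mg/L.
DO = C_s − D = 8.40 − 1.708 = 6.692 mg/L.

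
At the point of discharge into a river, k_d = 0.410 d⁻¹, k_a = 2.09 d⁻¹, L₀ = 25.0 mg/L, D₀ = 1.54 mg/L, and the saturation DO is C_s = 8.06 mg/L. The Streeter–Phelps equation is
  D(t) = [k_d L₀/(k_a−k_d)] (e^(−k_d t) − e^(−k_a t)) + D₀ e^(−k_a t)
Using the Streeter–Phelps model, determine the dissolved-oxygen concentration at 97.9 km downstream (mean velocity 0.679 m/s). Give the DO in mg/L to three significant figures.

DO ≈ 5.12 mg/L

Travel time t = x/v = 97.9 km / (0.679 m/s) = 97900 m / 0.679 m/s = 144200 s = 1.669 d.
k_d L₀/(k_a−k_d) = 0.410×25.0/(2.09−0.410) = 10.25/1.680 = 6.101 mg/L.
e^(−k_d t) = e^(−0.410×1.669) = 0.5045; e^(−k_a t) = e^(−2.09×1.669) = 0.03057.
D = 6.101 × (0.5045 − 0.03057) + 1.54 × 0.03057 = 2.892 + 0.04708 = 2.939 mg/L.
DO = C_s − D = 8.06 − 2.939 = 5.121 mg/L.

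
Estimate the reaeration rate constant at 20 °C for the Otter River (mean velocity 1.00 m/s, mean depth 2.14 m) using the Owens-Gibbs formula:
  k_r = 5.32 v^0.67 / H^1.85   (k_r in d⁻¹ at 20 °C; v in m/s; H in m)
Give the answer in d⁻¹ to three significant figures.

k_r = 5.32 × 1.00^0.67 / 2.14^1.85 = 5.32 × 1.000 / 4.086 = 1.302 d⁻¹.

k_r ≈ 1.30 d⁻¹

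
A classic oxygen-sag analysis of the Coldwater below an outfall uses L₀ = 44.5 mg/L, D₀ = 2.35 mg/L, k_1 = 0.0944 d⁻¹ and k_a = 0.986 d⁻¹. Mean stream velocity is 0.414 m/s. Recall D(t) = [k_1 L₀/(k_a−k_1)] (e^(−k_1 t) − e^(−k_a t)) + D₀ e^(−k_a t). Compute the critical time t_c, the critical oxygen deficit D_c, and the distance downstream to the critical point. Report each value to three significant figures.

t_c ≈ 1.86 d; D_c ≈ 3.58 mg/L; x_c ≈ 66.4 km

With k_a/k_1 = 10.44 and 1 − D₀(k_a−k_1)/(k_1 L₀) = 0.5012,
t_c = ln(10.44 × 0.5012) / (0.986 − 0.0944) = ln(5.235) / 0.8916 = 1.655/0.8916 = 1.857 d.
L(t_c) = L₀ e^(−k_1 t_c) = 44.5 × 0.8392 = 37.35 mg/L, and at the critical point k_a D_c = k_1 L, so D_c = (0.0944/0.986) × 37.35 = 3.575 mg/L.
x_c = v t_c = 0.414 m/s × 1.857 d × 86400 s/d = 66410 m ≈ 66.4 km.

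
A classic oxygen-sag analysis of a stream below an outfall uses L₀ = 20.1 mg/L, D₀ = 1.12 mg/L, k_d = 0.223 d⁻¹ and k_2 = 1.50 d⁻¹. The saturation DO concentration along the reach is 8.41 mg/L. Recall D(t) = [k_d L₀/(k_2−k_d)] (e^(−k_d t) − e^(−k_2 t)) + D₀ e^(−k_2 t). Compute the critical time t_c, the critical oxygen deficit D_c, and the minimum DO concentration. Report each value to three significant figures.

t_c ≈ 1.19 d; D_c ≈ 2.29 mg/L; min DO ≈ 6.12 mg/L

t_c = [1/(k_2−k_d)] ln[(k_2/k_d)(1 − D₀(k_2−k_d)/(k_d L₀))]
= [1/(1.50−0.223)] ln[(1.50/0.223)(1 − 1.12×1.277/(0.223×20.1))]
= (1/1.277) ln[6.726 × 0.6809] = 0.7831 × ln(4.580) = 0.7831 × 1.522 = 1.192 d.
L(t_c) = L₀ e^(−k_d t_c) = 20.1 × 0.7666 = 15.41 mg/L, and at the critical point k_2 D_c = k_d L, so D_c = (0.223/1.50) × 15.41 = 2.291 mg/L.
Minimum DO = C_s − D_c = 8.41 − 2.291 = 6.119 mg/L.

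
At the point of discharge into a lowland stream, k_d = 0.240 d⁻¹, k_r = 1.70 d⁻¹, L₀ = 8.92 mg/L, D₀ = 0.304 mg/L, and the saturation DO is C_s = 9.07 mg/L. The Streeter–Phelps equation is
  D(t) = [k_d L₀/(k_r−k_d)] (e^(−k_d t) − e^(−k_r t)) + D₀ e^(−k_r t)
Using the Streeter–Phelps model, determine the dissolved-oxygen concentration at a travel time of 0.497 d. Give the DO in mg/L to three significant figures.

k_d L₀/(k_r−k_d) = 0.240×8.92/(1.70−0.240) = 2.141/1.460 = 1.466 mg/L.
e^(−k_d t) = e^(−0.240×0.4970) = 0.8876; e^(−k_r t) = e^(−1.70×0.4970) = 0.4296.
D = 1.466 × (0.8876 − 0.4296) + 0.304 × 0.4296 = 0.6715 + 0.1306 = 0.8021 mg/L.
DO = C_s − D = 9.07 − 0.8021 = 8.268 mg/L.

DO ≈ 8.27 mg/L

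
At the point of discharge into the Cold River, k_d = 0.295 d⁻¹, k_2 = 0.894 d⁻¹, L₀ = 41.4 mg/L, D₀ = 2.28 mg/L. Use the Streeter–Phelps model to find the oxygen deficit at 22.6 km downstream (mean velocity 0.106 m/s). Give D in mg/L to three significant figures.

D ≈ 7.85 mg/L

Travel time t = x/v = 22.6 km / (0.106 m/s) = 22600 m / 0.106 m/s = 213200 s = 2.468 d.
k_d L₀/(k_2−k_d) = 0.295×41.4/(0.894−0.295) = 12.21/0.5990 = 20.39 mg/L.
e^(−k_d t) = e^(−0.295×2.468) = 0.4829; e^(−k_2 t) = e^(−0.894×2.468) = 0.1101.
D = 20.39 × (0.4829 − 0.1101) + 2.28 × 0.1101 = 7.600 + 0.2511 = 7.851 mg/L.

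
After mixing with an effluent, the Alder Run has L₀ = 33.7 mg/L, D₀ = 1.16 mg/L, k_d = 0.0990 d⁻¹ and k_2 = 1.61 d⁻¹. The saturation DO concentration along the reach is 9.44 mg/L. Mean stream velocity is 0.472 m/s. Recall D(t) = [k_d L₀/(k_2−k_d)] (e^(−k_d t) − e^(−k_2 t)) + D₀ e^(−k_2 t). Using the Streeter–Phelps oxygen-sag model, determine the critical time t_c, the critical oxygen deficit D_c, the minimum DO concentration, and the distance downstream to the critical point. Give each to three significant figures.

With k_2/k_d = 16.26 and 1 − D₀(k_2−k_d)/(k_d L₀) = 0.4746,
t_c = ln(16.26 × 0.4746) / (1.61 − 0.0990) = ln(7.719) / 1.511 = 2.044/1.511 = 1.353 d.
D_c = (k_d/k_2) L₀ e^(−k_d t_c) = (0.0990/1.61) × 33.7 × e^(−0.0990×1.353) = 0.06149 × 33.7 × 0.8747 = 1.813 mg/L.
Minimum DO = C_s − D_c = 9.44 − 1.813 = 7.627 mg/L.
x_c = v t_c = 0.472 m/s × 1.353 d × 86400 s/d = 55160 m ≈ 55.2 km.

t_c ≈ 1.35 d; D_c ≈ 1.81 mg/L; min DO ≈ 7.63 mg/L; x_c ≈ 55.2 km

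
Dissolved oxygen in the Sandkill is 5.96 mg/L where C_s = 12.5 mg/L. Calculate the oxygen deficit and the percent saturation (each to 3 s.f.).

D = C_s − C = 12.5 − 5.96 = 6.54 mg/L.
% saturation = 5.96/12.5 × 100 = 47.7 %.

D ≈ 6.54 mg/L; 47.7 % saturation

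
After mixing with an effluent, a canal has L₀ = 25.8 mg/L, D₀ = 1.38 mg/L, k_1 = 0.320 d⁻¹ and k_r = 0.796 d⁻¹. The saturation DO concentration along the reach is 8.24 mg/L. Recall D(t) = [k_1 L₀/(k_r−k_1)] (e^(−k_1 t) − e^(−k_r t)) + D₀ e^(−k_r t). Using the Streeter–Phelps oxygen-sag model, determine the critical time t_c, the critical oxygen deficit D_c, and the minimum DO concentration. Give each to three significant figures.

t_c ≈ 1.74 d; D_c ≈ 5.94 mg/L; min DO ≈ 2.30 mg/L

t_c = [1/(k_r−k_1)] ln[(k_r/k_1)(1 − D₀(k_r−k_1)/(k_1 L₀))]
= [1/(0.796−0.320)] ln[(0.796/0.320)(1 − 1.38×0.4760/(0.320×25.8))]
= (1/0.4760) ln[2.488 × 0.9204] = 2.101 × ln(2.290) = 2.101 × 0.8284 = 1.740 d.
L(t_c) = L₀ e^(−k_1 t_c) = 25.8 × 0.5730 = 14.78 mg/L, and at the critical point k_r D_c = k_1 L, so D_c = (0.320/0.796) × 14.78 = 5.943 mg/L.
Minimum DO = C_s − D_c = 8.24 − 5.943 = 2.297 mg/L.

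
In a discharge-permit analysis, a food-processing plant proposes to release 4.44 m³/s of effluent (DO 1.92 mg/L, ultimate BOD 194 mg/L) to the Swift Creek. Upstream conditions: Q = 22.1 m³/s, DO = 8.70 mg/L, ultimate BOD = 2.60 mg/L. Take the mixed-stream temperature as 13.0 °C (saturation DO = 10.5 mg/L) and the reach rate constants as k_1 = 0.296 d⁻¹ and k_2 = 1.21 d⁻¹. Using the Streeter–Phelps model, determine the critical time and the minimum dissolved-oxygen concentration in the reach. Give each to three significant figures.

Mixed DO = (22.1×8.70 + 4.44×1.92)/(22.1+4.44) = 200.8/26.54 = 7.566 mg/L.
Mixed L₀ = (22.1×2.60 + 4.44×194)/(26.54) = 918.8/26.54 = 34.62 mg/L.
Initial deficit D₀ = C_s − DO₀ = 10.5 − 7.566 = 2.934 mg/L.
t_c = (1/0.9140) ln[(1.21/0.296)(1 − 2.934×0.9140/(0.296×34.62))] = 1.094 × ln(3.018) = 1.209 d.
D_c = (0.296/1.21) × 34.62 × e^(−0.296×1.209) = 0.2446 × 34.62 × 0.6993 = 5.922 mg/L.
Minimum DO = 10.5 − 5.922 = 4.578 mg/L.

t_c ≈ 1.21 d; minimum DO ≈ 4.58 mg/L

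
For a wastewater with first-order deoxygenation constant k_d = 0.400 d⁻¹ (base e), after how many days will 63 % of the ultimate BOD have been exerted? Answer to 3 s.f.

t ≈ 2.49 d

y/L₀ = 1 − e^(−k_d t) = 0.63 ⇒ e^(−k_d t) = 0.370
t = −ln(0.370) / 0.400 = 0.9943 / 0.400 = 2.486 d.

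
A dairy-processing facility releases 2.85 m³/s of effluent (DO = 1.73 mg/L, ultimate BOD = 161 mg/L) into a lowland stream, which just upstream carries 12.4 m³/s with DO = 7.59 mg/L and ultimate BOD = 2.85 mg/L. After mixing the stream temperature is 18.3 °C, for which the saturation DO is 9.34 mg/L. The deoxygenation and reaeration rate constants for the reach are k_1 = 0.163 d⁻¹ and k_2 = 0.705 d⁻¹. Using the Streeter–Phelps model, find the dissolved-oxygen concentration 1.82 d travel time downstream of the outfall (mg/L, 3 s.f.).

Mixed DO = (12.4×7.59 + 2.85×1.73)/(12.4+2.85) = 99.05/15.25 = 6.495 mg/L.
Mixed L₀ = (12.4×2.85 + 2.85×161)/(15.25) = 494.2/15.25 = 32.41 mg/L.
Initial deficit D₀ = C_s − DO₀ = 9.34 − 6.495 = 2.845 mg/L.
D(1.82) = [0.163×32.41/(0.705−0.163)](e^(−0.163×1.82) − e^(−0.705×1.82)) + 2.845 e^(−0.705×1.82)
= 9.746 × (0.7433 − 0.2772) + 2.845 × 0.2772 = 5.331 mg/L.
DO = 9.34 − 5.331 = 4.009 mg/L.

DO ≈ 4.01 mg/L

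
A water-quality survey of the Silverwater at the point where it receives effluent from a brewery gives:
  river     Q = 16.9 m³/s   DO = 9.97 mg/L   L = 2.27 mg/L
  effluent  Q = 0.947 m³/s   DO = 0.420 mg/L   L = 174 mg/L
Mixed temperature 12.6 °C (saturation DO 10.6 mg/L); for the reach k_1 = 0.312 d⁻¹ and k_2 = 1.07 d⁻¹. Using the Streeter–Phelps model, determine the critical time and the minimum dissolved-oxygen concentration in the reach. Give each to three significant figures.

t_c ≈ 1.26 d; minimum DO ≈ 8.36 mg/L

Mixed DO = (16.9×9.97 + 0.947×0.420)/(16.9+0.947) = 168.9/17.85 = 9.463 mg/L.
Mixed L₀ = (16.9×2.27 + 0.947×174)/(17.85) = 203.1/17.85 = 11.38 mg/L.
Initial deficit D₀ = C_s − DO₀ = 10.6 − 9.463 = 1.137 mg/L.
t_c = (1/0.7580) ln[(1.07/0.312)(1 − 1.137×0.7580/(0.312×11.38))] = 1.319 × ln(2.597) = 1.259 d.
D_c = (0.312/1.07) × 11.38 × e^(−0.312×1.259) = 0.2916 × 11.38 × 0.6751 = 2.241 mg/L.
Minimum DO = 10.6 − 2.241 = 8.359 mg/L.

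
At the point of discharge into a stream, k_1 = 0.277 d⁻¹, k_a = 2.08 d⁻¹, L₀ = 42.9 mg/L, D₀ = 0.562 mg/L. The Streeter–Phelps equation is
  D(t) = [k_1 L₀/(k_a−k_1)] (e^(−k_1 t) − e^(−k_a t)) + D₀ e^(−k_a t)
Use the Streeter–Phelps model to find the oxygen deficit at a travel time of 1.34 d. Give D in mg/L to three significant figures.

D ≈ 4.18 mg/L

k_1 L₀/(k_a−k_1) = 0.277×42.9/(2.08−0.277) = 11.88/1.803 = 6.591 mg/L.
e^(−k_1 t) = e^(−0.277×1.340) = 0.6899; e^(−k_a t) = e^(−2.08×1.340) = 0.06159.
D = 6.591 × (0.6899 − 0.06159) + 0.562 × 0.06159 = 4.141 + 0.03462 = 4.176 mg/L.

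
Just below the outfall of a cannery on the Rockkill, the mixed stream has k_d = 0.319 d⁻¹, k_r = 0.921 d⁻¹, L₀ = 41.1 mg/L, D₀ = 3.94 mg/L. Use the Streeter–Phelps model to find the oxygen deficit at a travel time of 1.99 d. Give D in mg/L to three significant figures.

D ≈ 8.69 mg/L

k_d L₀/(k_r−k_d) = 0.319×41.1/(0.921−0.319) = 13.11/0.6020 = 21.78 mg/L.
e^(−k_d t) = e^(−0.319×1.990) = 0.5300; e^(−k_r t) = e^(−0.921×1.990) = 0.1600.
D = 21.78 × (0.5300 − 0.1600) + 3.94 × 0.1600 = 8.060 + 0.6303 = 8.690 mg/L.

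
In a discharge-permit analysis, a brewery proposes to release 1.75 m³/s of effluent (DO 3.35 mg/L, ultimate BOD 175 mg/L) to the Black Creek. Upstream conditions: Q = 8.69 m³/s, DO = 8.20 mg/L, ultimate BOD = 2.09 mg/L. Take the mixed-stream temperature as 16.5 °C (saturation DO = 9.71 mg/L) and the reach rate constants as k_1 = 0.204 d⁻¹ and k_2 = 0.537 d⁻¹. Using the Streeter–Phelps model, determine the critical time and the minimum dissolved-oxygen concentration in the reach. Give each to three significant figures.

Mixed DO = (8.69×8.20 + 1.75×3.35)/(8.69+1.75) = 77.12/10.44 = 7.387 mg/L.
Mixed L₀ = (8.69×2.09 + 1.75×175)/(10.44) = 324.4/10.44 = 31.07 mg/L.
Initial deficit D₀ = C_s − DO₀ = 9.71 − 7.387 = 2.323 mg/L.
t_c = (1/0.3330) ln[(0.537/0.204)(1 − 2.323×0.3330/(0.204×31.07))] = 3.003 × ln(2.311) = 2.516 d.
D_c = (0.204/0.537) × 31.07 × e^(−0.204×2.516) = 0.3799 × 31.07 × 0.5986 = 7.066 mg/L.
Minimum DO = 9.71 − 7.066 = 2.644 mg/L.

t_c ≈ 2.52 d; minimum DO ≈ 2.64 mg/L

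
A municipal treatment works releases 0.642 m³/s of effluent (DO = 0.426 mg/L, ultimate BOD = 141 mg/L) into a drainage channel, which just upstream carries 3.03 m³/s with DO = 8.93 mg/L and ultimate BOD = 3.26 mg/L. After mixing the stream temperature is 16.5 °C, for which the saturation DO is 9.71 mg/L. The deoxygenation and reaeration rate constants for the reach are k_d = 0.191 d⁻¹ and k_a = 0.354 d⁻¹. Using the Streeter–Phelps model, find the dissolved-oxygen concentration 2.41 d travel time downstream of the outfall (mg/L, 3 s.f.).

DO ≈ 2.18 mg/L

Mixed DO = (3.03×8.93 + 0.642×0.426)/(3.03+0.642) = 27.33/3.672 = 7.443 mg/L.
Mixed L₀ = (3.03×3.26 + 0.642×141)/(3.672) = 100.4/3.672 = 27.34 mg/L.
Initial deficit D₀ = C_s − DO₀ = 9.71 − 7.443 = 2.267 mg/L.
D(2.41) = [0.191×27.34/(0.354−0.191)](e^(−0.191×2.41) − e^(−0.354×2.41)) + 2.267 e^(−0.354×2.41)
= 32.04 × (0.6311 − 0.4261) + 2.267 × 0.4261 = 7.534 mg/L.
DO = 9.71 − 7.534 = 2.176 mg/L.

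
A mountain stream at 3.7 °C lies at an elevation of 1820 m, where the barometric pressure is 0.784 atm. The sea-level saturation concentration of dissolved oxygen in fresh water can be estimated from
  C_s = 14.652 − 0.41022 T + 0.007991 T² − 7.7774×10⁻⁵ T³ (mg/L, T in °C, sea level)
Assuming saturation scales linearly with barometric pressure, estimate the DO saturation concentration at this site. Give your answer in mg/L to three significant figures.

At sea level: C_s = 14.652 − 0.41022×3.7 + 0.007991×3.7² − 7.7774×10⁻⁵×3.7³ = 13.24 mg/L.
Pressure correction: C_s' = 13.24 × 0.784 = 10.38 mg/L.

C_s ≈ 10.4 mg/L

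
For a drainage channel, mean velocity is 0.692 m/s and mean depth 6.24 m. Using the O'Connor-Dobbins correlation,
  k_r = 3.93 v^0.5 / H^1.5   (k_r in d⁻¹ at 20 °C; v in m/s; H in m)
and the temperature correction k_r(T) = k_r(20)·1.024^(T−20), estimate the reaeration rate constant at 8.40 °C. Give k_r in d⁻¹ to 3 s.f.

k_r(20) = 3.93 × 0.692^0.5 / 6.24^1.5 = 3.93 × 0.8319 / 15.59 = 0.2097 d⁻¹.
k_r(8.40) = 0.2097 × 1.024^(8.40−20) = 0.2097 × 0.7595 = 0.1593 d⁻¹.

k_r ≈ 0.159 d⁻¹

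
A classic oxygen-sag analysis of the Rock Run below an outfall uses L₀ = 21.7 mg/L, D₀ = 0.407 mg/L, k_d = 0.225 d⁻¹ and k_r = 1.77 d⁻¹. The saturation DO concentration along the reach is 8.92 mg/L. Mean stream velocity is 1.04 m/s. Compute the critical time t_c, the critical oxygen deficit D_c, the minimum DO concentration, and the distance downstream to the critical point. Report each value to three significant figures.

t_c ≈ 1.25 d; D_c ≈ 2.08 mg/L; min DO ≈ 6.84 mg/L; x_c ≈ 112 km

With k_r/k_d = 7.867 and 1 − D₀(k_r−k_d)/(k_d L₀) = 0.8712,
t_c = ln(7.867 × 0.8712) / (1.77 − 0.225) = ln(6.854) / 1.545 = 1.925/1.545 = 1.246 d.
D_c = (k_d/k_r) L₀ e^(−k_d t_c) = (0.225/1.77) × 21.7 × e^(−0.225×1.246) = 0.1271 × 21.7 × 0.7556 = 2.084 mg/L.
Minimum DO = C_s − D_c = 8.92 − 2.084 = 6.836 mg/L.
x_c = v t_c = 1.04 m/s × 1.246 d × 86400 s/d = 111900 m ≈ 112 km.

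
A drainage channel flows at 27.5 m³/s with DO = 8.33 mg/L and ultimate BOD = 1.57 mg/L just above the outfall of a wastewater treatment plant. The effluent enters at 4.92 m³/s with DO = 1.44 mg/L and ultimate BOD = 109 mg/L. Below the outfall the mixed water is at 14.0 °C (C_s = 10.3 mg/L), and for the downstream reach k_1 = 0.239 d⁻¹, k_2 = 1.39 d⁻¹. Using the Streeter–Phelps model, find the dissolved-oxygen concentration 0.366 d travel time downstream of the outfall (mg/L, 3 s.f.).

Mixed DO = (27.5×8.33 + 4.92×1.44)/(27.5+4.92) = 236.2/32.42 = 7.284 mg/L.
Mixed L₀ = (27.5×1.57 + 4.92×109)/(32.42) = 579.5/32.42 = 17.87 mg/L.
Initial deficit D₀ = C_s − DO₀ = 10.3 − 7.284 = 3.016 mg/L.
D(0.366) = [0.239×17.87/(1.39−0.239)](e^(−0.239×0.366) − e^(−1.39×0.366)) + 3.016 e^(−1.39×0.366)
= 3.711 × (0.9162 − 0.6013) + 3.016 × 0.6013 = 2.982 mg/L.
DO = 10.3 − 2.982 = 7.318 mg/L.

DO ≈ 7.32 mg/L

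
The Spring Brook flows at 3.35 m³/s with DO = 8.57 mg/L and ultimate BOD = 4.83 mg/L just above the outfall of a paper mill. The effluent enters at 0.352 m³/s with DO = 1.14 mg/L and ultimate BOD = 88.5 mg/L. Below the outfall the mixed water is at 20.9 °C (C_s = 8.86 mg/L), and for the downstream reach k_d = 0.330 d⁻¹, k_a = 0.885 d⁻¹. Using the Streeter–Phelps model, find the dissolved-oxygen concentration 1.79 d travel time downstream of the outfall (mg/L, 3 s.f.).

DO ≈ 6.00 mg/L

Mixed DO = (3.35×8.57 + 0.352×1.14)/(3.35+0.352) = 29.11/3.702 = 7.864 mg/L.
Mixed L₀ = (3.35×4.83 + 0.352×88.5)/(3.702) = 47.33/3.702 = 12.79 mg/L.
Initial deficit D₀ = C_s − DO₀ = 8.86 − 7.864 = 0.9965 mg/L.
D(1.79) = [0.330×12.79/(0.885−0.330)](e^(−0.330×1.79) − e^(−0.885×1.79)) + 0.9965 e^(−0.885×1.79)
= 7.602 × (0.5539 − 0.2051) + 0.9965 × 0.2051 = 2.856 mg/L.
DO = 8.86 − 2.856 = 6.004 mg/L.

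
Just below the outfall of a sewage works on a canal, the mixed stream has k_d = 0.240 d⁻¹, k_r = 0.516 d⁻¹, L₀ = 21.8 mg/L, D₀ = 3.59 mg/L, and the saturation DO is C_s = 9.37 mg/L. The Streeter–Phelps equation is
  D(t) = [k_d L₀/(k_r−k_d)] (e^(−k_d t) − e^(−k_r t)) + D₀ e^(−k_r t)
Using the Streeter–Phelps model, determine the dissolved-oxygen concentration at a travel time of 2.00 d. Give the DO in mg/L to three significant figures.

k_d L₀/(k_r−k_d) = 0.240×21.8/(0.516−0.240) = 5.232/0.2760 = 18.96 mg/L.
e^(−k_d t) = e^(−0.240×2.000) = 0.6188; e^(−k_r t) = e^(−0.516×2.000) = 0.3563.
D = 18.96 × (0.6188 − 0.3563) + 3.59 × 0.3563 = 4.976 + 1.279 = 6.255 mg/L.
DO = C_s − D = 9.37 − 6.255 = 3.115 mg/L.

DO ≈ 3.12 mg/L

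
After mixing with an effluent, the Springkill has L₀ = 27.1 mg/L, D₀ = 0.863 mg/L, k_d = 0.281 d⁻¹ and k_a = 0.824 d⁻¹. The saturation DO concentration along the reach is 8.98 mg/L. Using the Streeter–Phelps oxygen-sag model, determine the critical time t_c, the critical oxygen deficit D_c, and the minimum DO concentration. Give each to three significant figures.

t_c ≈ 1.86 d; D_c ≈ 5.47 mg/L; min DO ≈ 3.51 mg/L

t_c = [1/(k_a−k_d)] ln[(k_a/k_d)(1 − D₀(k_a−k_d)/(k_d L₀))]
= [1/(0.824−0.281)] ln[(0.824/0.281)(1 − 0.863×0.5430/(0.281×27.1))]
= (1/0.5430) ln[2.932 × 0.9385] = 1.842 × ln(2.752) = 1.842 × 1.012 = 1.864 d.
D_c = (k_d/k_a) L₀ e^(−k_d t_c) = (0.281/0.824) × 27.1 × e^(−0.281×1.864) = 0.3410 × 27.1 × 0.5922 = 5.473 mg/L.
Minimum DO = C_s − D_c = 8.98 − 5.473 = 3.507 mg/L.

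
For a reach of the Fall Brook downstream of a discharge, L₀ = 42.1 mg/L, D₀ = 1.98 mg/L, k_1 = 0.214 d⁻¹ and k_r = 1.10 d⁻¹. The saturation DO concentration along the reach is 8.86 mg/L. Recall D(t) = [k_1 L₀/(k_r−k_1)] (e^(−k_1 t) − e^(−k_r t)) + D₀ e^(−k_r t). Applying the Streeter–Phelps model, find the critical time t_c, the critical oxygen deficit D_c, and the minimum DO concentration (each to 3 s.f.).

t_c = [1/(k_r−k_1)] ln[(k_r/k_1)(1 − D₀(k_r−k_1)/(k_1 L₀))]
= [1/(1.10−0.214)] ln[(1.10/0.214)(1 − 1.98×0.8860/(0.214×42.1))]
= (1/0.8860) ln[5.140 × 0.8053] = 1.129 × ln(4.139) = 1.129 × 1.421 = 1.603 d.
L(t_c) = L₀ e^(−k_1 t_c) = 42.1 × 0.7096 = 29.87 mg/L, and at the critical point k_r D_c = k_1 L, so D_c = (0.214/1.10) × 29.87 = 5.812 mg/L.
Minimum DO = C_s − D_c = 8.86 − 5.812 = 3.048 mg/L.

t_c ≈ 1.60 d; D_c ≈ 5.81 mg/L; min DO ≈ 3.05 mg/L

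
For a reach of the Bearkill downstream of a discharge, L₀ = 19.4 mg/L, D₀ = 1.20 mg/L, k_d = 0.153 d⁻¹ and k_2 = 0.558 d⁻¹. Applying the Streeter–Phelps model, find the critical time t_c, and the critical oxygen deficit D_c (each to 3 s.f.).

t_c ≈ 2.75 d; D_c ≈ 3.49 mg/L

With k_2/k_d = 3.647 and 1 − D₀(k_2−k_d)/(k_d L₀) = 0.8363,
t_c = ln(3.647 × 0.8363) / (0.558 − 0.153) = ln(3.050) / 0.4050 = 1.115/0.4050 = 2.753 d.
L(t_c) = L₀ e^(−k_d t_c) = 19.4 × 0.6562 = 12.73 mg/L, and at the critical point k_2 D_c = k_d L, so D_c = (0.153/0.558) × 12.73 = 3.491 mg/L.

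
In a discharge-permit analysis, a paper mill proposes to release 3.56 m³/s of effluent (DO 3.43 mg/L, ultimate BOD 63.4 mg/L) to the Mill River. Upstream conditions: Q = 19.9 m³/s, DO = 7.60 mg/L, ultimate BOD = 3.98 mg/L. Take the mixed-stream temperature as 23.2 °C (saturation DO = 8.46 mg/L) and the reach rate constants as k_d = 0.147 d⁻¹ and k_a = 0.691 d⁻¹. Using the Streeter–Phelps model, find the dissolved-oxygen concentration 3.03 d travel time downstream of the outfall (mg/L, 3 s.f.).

DO ≈ 6.46 mg/L

Mixed DO = (19.9×7.60 + 3.56×3.43)/(19.9+3.56) = 163.5/23.46 = 6.967 mg/L.
Mixed L₀ = (19.9×3.98 + 3.56×63.4)/(23.46) = 304.9/23.46 = 13.00 mg/L.
Initial deficit D₀ = C_s − DO₀ = 8.46 − 6.967 = 1.493 mg/L.
D(3.03) = [0.147×13.00/(0.691−0.147)](e^(−0.147×3.03) − e^(−0.691×3.03)) + 1.493 e^(−0.691×3.03)
= 3.512 × (0.6406 − 0.1232) + 1.493 × 0.1232 = 2.001 mg/L.
DO = 8.46 − 2.001 = 6.459 mg/L.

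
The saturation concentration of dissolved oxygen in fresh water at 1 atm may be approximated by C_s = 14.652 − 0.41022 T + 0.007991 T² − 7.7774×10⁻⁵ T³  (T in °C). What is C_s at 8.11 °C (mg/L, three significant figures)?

C_s ≈ 11.8 mg/L

C_s = 14.652 − 0.41022×8.11 + 0.007991×8.11² − 7.7774×10⁻⁵×8.11³ = 11.81 mg/L.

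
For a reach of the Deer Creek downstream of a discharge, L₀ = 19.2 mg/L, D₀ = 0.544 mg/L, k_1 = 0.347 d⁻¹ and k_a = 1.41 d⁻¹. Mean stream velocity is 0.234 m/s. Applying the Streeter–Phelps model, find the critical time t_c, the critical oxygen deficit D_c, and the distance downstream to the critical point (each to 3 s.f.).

t_c = [1/(k_a−k_1)] ln[(k_a/k_1)(1 − D₀(k_a−k_1)/(k_1 L₀))]
= [1/(1.41−0.347)] ln[(1.41/0.347)(1 − 0.544×1.063/(0.347×19.2))]
= (1/1.063) ln[4.063 × 0.9132] = 0.9407 × ln(3.711) = 0.9407 × 1.311 = 1.234 d.
L(t_c) = L₀ e^(−k_1 t_c) = 19.2 × 0.6518 = 12.51 mg/L, and at the critical point k_a D_c = k_1 L, so D_c = (0.347/1.41) × 12.51 = 3.080 mg/L.
x_c = v t_c = 0.234 m/s × 1.234 d × 86400 s/d = 24940 m ≈ 24.9 km.

t_c ≈ 1.23 d; D_c ≈ 3.08 mg/L; x_c ≈ 24.9 km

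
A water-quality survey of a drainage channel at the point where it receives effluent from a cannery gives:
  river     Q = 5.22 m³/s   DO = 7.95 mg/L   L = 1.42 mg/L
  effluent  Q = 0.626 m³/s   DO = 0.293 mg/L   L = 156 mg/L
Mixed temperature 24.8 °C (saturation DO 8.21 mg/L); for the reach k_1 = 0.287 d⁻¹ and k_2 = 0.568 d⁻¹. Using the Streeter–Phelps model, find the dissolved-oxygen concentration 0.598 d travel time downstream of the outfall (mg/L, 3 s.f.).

Mixed DO = (5.22×7.95 + 0.626×0.293)/(5.22+0.626) = 41.68/5.846 = 7.130 mg/L.
Mixed L₀ = (5.22×1.42 + 0.626×156)/(5.846) = 105.1/5.846 = 17.97 mg/L.
Initial deficit D₀ = C_s − DO₀ = 8.21 − 7.130 = 1.080 mg/L.
D(0.598) = [0.287×17.97/(0.568−0.287)](e^(−0.287×0.598) − e^(−0.568×0.598)) + 1.080 e^(−0.568×0.598)
= 18.36 × (0.8423 − 0.7120) + 1.080 × 0.7120 = 3.160 mg/L.
DO = 8.21 − 3.160 = 5.050 mg/L.

DO ≈ 5.05 mg/L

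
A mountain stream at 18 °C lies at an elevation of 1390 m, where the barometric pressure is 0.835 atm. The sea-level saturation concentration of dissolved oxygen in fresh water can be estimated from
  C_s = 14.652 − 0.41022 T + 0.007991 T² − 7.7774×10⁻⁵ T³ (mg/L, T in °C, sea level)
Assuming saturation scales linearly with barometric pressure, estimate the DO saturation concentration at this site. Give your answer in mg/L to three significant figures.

C_s ≈ 7.85 mg/L

At sea level: C_s = 14.652 − 0.41022×18 + 0.007991×18² − 7.7774×10⁻⁵×18³ = 9.404 mg/L.
Pressure correction: C_s' = 9.404 × 0.835 = 7.852 mg/L.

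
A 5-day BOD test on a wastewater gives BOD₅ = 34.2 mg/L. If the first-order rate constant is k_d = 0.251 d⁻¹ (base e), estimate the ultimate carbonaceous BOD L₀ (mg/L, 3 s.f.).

L₀ ≈ 47.8 mg/L

BOD₅ = L₀(1 − e^(−5k_d)) ⇒ L₀ = BOD₅ / (1 − e^(−5×0.251))
= 34.2 / (1 − 0.2851) = 34.2 / 0.7149 = 47.84 mg/L.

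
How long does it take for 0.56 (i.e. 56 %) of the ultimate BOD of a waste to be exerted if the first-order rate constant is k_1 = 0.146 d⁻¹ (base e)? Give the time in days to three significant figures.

t ≈ 5.62 d

y/L₀ = 1 − e^(−k_1 t) = 0.56 ⇒ e^(−k_1 t) = 0.440
t = −ln(0.440) / 0.146 = 0.8210 / 0.146 = 5.623 d.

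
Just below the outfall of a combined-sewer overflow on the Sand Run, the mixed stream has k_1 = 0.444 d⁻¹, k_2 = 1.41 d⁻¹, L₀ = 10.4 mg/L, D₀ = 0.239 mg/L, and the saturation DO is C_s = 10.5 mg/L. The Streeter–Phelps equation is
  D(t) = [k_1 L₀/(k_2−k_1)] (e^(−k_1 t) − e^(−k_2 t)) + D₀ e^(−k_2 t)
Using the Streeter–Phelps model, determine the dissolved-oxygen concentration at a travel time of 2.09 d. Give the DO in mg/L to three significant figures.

DO ≈ 8.85 mg/L

k_1 L₀/(k_2−k_1) = 0.444×10.4/(1.41−0.444) = 4.618/0.9660 = 4.780 mg/L.
e^(−k_1 t) = e^(−0.444×2.090) = 0.3954; e^(−k_2 t) = e^(−1.41×2.090) = 0.05250.
D = 4.780 × (0.3954 − 0.05250) + 0.239 × 0.05250 = 1.639 + 0.01255 = 1.651 mg/L.
DO = C_s − D = 10.5 − 1.651 = 8.849 mg/L.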